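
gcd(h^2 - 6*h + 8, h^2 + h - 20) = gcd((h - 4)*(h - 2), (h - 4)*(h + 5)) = h - 4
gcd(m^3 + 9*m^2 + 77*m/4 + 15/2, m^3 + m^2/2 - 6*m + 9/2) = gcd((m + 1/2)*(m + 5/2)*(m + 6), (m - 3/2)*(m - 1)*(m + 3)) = 1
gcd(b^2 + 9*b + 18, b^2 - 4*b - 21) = b + 3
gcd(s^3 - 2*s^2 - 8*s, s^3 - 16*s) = s^2 - 4*s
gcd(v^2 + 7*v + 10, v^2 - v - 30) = v + 5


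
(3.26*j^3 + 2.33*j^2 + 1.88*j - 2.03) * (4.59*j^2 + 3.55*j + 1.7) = 14.9634*j^5 + 22.2677*j^4 + 22.4427*j^3 + 1.3173*j^2 - 4.0105*j - 3.451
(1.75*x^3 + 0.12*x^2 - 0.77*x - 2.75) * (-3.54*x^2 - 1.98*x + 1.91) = -6.195*x^5 - 3.8898*x^4 + 5.8307*x^3 + 11.4888*x^2 + 3.9743*x - 5.2525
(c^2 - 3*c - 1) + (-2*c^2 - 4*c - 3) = -c^2 - 7*c - 4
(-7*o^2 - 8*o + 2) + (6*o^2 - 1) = -o^2 - 8*o + 1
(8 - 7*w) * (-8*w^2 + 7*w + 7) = 56*w^3 - 113*w^2 + 7*w + 56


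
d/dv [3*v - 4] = 3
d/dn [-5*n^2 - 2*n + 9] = -10*n - 2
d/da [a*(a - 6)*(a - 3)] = 3*a^2 - 18*a + 18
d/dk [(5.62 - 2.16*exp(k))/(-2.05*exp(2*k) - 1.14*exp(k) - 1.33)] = (-4.428*exp(2*k) + 23.042*exp(k) + 9.2796)*exp(k)/(4.2025*exp(4*k) + 4.674*exp(3*k) + 6.7526*exp(2*k) + 3.0324*exp(k) + 1.7689)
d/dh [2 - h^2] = -2*h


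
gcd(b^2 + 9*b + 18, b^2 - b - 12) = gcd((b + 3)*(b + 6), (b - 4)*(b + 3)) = b + 3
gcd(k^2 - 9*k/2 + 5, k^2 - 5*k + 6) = k - 2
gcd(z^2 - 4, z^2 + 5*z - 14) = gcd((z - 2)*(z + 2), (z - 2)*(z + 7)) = z - 2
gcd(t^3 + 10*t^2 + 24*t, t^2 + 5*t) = t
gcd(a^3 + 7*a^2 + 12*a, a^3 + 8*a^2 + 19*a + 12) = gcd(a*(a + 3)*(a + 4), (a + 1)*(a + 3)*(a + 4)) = a^2 + 7*a + 12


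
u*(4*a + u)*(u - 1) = 4*a*u^2 - 4*a*u + u^3 - u^2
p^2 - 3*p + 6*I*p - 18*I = (p - 3)*(p + 6*I)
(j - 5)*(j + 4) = j^2 - j - 20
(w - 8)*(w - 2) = w^2 - 10*w + 16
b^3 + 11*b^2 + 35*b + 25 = (b + 1)*(b + 5)^2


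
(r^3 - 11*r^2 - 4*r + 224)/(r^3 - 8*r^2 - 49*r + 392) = (r + 4)/(r + 7)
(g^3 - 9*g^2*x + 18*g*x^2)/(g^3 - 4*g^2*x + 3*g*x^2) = (-g + 6*x)/(-g + x)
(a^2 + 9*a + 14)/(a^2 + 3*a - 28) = (a + 2)/(a - 4)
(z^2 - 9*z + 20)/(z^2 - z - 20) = (z - 4)/(z + 4)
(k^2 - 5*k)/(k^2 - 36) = k*(k - 5)/(k^2 - 36)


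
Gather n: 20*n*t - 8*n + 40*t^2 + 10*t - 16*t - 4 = n*(20*t - 8) + 40*t^2 - 6*t - 4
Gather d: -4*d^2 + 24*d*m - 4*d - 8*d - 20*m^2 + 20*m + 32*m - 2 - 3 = -4*d^2 + d*(24*m - 12) - 20*m^2 + 52*m - 5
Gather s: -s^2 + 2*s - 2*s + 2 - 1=1 - s^2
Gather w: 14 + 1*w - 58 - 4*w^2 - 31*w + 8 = -4*w^2 - 30*w - 36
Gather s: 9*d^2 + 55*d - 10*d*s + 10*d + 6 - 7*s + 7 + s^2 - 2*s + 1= 9*d^2 + 65*d + s^2 + s*(-10*d - 9) + 14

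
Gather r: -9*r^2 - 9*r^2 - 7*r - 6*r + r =-18*r^2 - 12*r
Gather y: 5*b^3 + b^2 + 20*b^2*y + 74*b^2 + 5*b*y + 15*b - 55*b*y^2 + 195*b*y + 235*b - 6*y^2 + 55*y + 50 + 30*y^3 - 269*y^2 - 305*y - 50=5*b^3 + 75*b^2 + 250*b + 30*y^3 + y^2*(-55*b - 275) + y*(20*b^2 + 200*b - 250)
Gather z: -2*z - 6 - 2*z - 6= -4*z - 12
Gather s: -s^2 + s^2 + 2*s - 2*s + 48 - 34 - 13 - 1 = 0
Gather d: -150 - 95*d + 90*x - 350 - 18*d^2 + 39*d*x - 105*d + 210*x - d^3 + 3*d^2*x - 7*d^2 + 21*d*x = -d^3 + d^2*(3*x - 25) + d*(60*x - 200) + 300*x - 500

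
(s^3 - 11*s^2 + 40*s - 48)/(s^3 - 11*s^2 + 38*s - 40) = (s^2 - 7*s + 12)/(s^2 - 7*s + 10)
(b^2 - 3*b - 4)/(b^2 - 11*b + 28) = (b + 1)/(b - 7)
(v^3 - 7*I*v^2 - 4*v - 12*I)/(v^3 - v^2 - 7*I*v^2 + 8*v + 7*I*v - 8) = (v^2 - 8*I*v - 12)/(v^2 - v*(1 + 8*I) + 8*I)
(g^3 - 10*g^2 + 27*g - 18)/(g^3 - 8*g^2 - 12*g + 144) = (g^2 - 4*g + 3)/(g^2 - 2*g - 24)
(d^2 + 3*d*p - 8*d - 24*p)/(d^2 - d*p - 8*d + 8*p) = (-d - 3*p)/(-d + p)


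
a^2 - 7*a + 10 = (a - 5)*(a - 2)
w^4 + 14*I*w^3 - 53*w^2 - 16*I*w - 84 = (w - I)*(w + 2*I)*(w + 6*I)*(w + 7*I)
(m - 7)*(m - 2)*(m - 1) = m^3 - 10*m^2 + 23*m - 14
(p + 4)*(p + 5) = p^2 + 9*p + 20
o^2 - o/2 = o*(o - 1/2)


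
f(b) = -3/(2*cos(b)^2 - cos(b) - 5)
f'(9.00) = 0.97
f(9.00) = 1.24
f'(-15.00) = -0.83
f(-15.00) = 0.97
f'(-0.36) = 0.17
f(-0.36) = 0.72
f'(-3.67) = 0.96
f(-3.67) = 1.13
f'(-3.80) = 0.87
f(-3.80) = 1.01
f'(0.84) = -0.16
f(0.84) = 0.63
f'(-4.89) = 0.03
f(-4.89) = 0.59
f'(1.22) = -0.04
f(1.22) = 0.59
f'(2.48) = 0.87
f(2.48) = 1.01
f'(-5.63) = -0.19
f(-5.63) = 0.66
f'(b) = -3*(4*sin(b)*cos(b) - sin(b))/(2*cos(b)^2 - cos(b) - 5)^2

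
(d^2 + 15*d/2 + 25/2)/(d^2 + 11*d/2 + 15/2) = (d + 5)/(d + 3)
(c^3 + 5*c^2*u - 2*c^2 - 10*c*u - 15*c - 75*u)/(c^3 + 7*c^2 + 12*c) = (c^2 + 5*c*u - 5*c - 25*u)/(c*(c + 4))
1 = 1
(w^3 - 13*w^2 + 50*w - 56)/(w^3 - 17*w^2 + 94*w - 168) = (w - 2)/(w - 6)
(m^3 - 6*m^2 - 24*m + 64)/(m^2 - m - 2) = (m^2 - 4*m - 32)/(m + 1)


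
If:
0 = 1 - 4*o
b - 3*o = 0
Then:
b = 3/4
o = 1/4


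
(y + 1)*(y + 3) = y^2 + 4*y + 3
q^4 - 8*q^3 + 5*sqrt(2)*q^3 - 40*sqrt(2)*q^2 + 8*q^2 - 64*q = q*(q - 8)*(q + sqrt(2))*(q + 4*sqrt(2))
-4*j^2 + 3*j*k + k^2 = (-j + k)*(4*j + k)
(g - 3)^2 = g^2 - 6*g + 9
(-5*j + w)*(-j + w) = 5*j^2 - 6*j*w + w^2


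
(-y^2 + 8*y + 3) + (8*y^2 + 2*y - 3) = 7*y^2 + 10*y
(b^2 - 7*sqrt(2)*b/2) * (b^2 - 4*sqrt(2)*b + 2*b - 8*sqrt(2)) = b^4 - 15*sqrt(2)*b^3/2 + 2*b^3 - 15*sqrt(2)*b^2 + 28*b^2 + 56*b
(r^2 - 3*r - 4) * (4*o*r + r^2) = 4*o*r^3 - 12*o*r^2 - 16*o*r + r^4 - 3*r^3 - 4*r^2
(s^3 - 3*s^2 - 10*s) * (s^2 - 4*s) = s^5 - 7*s^4 + 2*s^3 + 40*s^2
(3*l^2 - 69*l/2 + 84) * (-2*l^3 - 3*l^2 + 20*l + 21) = -6*l^5 + 60*l^4 - 9*l^3/2 - 879*l^2 + 1911*l/2 + 1764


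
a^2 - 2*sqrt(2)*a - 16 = (a - 4*sqrt(2))*(a + 2*sqrt(2))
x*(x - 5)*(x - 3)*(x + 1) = x^4 - 7*x^3 + 7*x^2 + 15*x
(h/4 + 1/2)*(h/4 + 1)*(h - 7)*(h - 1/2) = h^4/16 - 3*h^3/32 - 67*h^2/32 - 39*h/16 + 7/4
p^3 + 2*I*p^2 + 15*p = p*(p - 3*I)*(p + 5*I)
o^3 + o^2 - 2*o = o*(o - 1)*(o + 2)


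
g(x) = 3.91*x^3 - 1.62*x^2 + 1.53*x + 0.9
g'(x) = 11.73*x^2 - 3.24*x + 1.53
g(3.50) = 154.05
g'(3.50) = 133.88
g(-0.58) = -1.30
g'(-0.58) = 7.36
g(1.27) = 8.24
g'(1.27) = 16.33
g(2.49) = 55.03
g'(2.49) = 66.19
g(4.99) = 454.02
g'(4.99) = 277.44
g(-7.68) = -1877.57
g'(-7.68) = 718.28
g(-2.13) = -47.49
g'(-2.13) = 61.65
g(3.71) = 183.94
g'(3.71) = 150.96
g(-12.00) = -7007.22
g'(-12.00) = 1729.53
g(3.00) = 96.48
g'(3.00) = 97.38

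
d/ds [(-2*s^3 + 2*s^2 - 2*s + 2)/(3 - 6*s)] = 2*(4*s^3 - 5*s^2 + 2*s + 1)/(3*(4*s^2 - 4*s + 1))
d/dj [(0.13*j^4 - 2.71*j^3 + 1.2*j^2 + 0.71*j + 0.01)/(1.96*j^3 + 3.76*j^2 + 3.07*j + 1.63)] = (0.2548*j^6 + 0.977600000000001*j^5 - 11.3443*j^4 - 18.575*j^3 - 12.2963*j^2 + 3.8368*j + 1.1266)/(3.8416*j^6 + 14.7392*j^5 + 26.172*j^4 + 29.476*j^3 + 21.6825*j^2 + 10.0082*j + 2.6569)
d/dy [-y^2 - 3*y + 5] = -2*y - 3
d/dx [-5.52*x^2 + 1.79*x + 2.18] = 1.79 - 11.04*x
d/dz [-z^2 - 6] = -2*z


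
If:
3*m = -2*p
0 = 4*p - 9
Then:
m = -3/2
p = 9/4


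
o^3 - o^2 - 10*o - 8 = (o - 4)*(o + 1)*(o + 2)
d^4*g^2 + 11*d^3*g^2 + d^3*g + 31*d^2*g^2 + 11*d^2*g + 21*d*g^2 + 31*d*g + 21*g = (d + 3)*(d + 7)*(d*g + 1)*(d*g + g)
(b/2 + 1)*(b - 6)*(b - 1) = b^3/2 - 5*b^2/2 - 4*b + 6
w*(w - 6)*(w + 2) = w^3 - 4*w^2 - 12*w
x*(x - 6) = x^2 - 6*x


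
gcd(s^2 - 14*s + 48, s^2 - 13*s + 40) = s - 8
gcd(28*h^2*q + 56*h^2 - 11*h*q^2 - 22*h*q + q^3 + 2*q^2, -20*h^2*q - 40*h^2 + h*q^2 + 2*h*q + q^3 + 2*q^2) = -4*h*q - 8*h + q^2 + 2*q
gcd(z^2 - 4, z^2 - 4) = z^2 - 4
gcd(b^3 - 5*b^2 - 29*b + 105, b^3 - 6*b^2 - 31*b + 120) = b^2 + 2*b - 15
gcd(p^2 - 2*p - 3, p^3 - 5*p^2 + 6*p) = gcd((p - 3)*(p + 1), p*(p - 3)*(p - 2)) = p - 3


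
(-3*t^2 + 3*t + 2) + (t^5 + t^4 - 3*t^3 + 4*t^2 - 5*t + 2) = t^5 + t^4 - 3*t^3 + t^2 - 2*t + 4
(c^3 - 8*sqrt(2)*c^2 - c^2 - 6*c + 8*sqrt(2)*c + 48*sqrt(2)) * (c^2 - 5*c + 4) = c^5 - 8*sqrt(2)*c^4 - 6*c^4 + 3*c^3 + 48*sqrt(2)*c^3 - 24*sqrt(2)*c^2 + 26*c^2 - 208*sqrt(2)*c - 24*c + 192*sqrt(2)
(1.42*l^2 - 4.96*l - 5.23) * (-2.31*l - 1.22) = -3.2802*l^3 + 9.7252*l^2 + 18.1325*l + 6.3806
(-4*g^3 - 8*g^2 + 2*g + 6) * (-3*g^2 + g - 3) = 12*g^5 + 20*g^4 - 2*g^3 + 8*g^2 - 18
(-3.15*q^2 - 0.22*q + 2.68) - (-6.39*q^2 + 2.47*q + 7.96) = 3.24*q^2 - 2.69*q - 5.28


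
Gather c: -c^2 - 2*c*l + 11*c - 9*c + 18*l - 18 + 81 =-c^2 + c*(2 - 2*l) + 18*l + 63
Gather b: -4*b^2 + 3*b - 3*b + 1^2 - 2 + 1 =-4*b^2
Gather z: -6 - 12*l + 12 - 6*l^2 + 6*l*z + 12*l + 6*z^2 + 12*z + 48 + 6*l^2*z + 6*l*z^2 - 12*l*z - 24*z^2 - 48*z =-6*l^2 + z^2*(6*l - 18) + z*(6*l^2 - 6*l - 36) + 54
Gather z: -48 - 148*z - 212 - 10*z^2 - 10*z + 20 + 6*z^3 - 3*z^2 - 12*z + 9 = 6*z^3 - 13*z^2 - 170*z - 231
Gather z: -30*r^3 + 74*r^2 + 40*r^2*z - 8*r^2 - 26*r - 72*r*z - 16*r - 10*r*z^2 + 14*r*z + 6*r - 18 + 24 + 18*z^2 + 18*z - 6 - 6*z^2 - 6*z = -30*r^3 + 66*r^2 - 36*r + z^2*(12 - 10*r) + z*(40*r^2 - 58*r + 12)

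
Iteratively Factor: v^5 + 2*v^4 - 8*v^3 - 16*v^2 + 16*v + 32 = (v + 2)*(v^4 - 8*v^2 + 16) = (v + 2)^2*(v^3 - 2*v^2 - 4*v + 8) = (v - 2)*(v + 2)^2*(v^2 - 4) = (v - 2)*(v + 2)^3*(v - 2)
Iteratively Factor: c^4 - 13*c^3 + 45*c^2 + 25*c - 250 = (c - 5)*(c^3 - 8*c^2 + 5*c + 50) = (c - 5)*(c + 2)*(c^2 - 10*c + 25) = (c - 5)^2*(c + 2)*(c - 5)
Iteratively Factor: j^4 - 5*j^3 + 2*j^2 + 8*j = (j - 4)*(j^3 - j^2 - 2*j) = (j - 4)*(j + 1)*(j^2 - 2*j) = (j - 4)*(j - 2)*(j + 1)*(j)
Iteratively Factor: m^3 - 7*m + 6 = (m - 1)*(m^2 + m - 6) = (m - 1)*(m + 3)*(m - 2)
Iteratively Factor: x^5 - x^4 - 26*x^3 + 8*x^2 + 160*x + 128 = (x - 4)*(x^4 + 3*x^3 - 14*x^2 - 48*x - 32) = (x - 4)*(x + 2)*(x^3 + x^2 - 16*x - 16) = (x - 4)*(x + 2)*(x + 4)*(x^2 - 3*x - 4) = (x - 4)*(x + 1)*(x + 2)*(x + 4)*(x - 4)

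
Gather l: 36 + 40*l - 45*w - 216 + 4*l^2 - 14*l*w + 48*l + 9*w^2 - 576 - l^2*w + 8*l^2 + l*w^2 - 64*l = l^2*(12 - w) + l*(w^2 - 14*w + 24) + 9*w^2 - 45*w - 756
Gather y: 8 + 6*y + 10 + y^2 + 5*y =y^2 + 11*y + 18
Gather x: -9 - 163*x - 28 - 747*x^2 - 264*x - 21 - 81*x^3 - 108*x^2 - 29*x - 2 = -81*x^3 - 855*x^2 - 456*x - 60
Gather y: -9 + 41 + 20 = 52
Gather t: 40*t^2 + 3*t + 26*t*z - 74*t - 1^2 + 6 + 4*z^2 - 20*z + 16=40*t^2 + t*(26*z - 71) + 4*z^2 - 20*z + 21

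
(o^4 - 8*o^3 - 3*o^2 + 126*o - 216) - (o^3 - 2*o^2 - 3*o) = o^4 - 9*o^3 - o^2 + 129*o - 216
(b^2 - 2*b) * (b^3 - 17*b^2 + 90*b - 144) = b^5 - 19*b^4 + 124*b^3 - 324*b^2 + 288*b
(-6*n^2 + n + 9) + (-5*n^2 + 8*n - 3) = -11*n^2 + 9*n + 6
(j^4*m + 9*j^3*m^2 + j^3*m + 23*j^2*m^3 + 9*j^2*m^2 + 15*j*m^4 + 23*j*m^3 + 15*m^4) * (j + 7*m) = j^5*m + 16*j^4*m^2 + j^4*m + 86*j^3*m^3 + 16*j^3*m^2 + 176*j^2*m^4 + 86*j^2*m^3 + 105*j*m^5 + 176*j*m^4 + 105*m^5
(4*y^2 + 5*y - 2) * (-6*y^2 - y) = -24*y^4 - 34*y^3 + 7*y^2 + 2*y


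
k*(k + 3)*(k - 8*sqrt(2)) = k^3 - 8*sqrt(2)*k^2 + 3*k^2 - 24*sqrt(2)*k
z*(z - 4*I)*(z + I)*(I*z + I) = I*z^4 + 3*z^3 + I*z^3 + 3*z^2 + 4*I*z^2 + 4*I*z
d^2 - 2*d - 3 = (d - 3)*(d + 1)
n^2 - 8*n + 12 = (n - 6)*(n - 2)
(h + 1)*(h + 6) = h^2 + 7*h + 6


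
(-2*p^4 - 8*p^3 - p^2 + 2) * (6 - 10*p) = 20*p^5 + 68*p^4 - 38*p^3 - 6*p^2 - 20*p + 12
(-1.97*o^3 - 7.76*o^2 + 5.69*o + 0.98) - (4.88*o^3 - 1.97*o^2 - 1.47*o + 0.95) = -6.85*o^3 - 5.79*o^2 + 7.16*o + 0.03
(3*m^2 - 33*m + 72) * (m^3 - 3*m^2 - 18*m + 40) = 3*m^5 - 42*m^4 + 117*m^3 + 498*m^2 - 2616*m + 2880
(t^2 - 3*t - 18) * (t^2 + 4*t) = t^4 + t^3 - 30*t^2 - 72*t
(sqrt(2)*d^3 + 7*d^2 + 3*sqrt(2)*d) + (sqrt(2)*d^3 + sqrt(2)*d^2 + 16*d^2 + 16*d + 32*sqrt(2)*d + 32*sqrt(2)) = 2*sqrt(2)*d^3 + sqrt(2)*d^2 + 23*d^2 + 16*d + 35*sqrt(2)*d + 32*sqrt(2)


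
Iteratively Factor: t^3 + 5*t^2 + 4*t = (t)*(t^2 + 5*t + 4) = t*(t + 4)*(t + 1)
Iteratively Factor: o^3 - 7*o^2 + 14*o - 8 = (o - 2)*(o^2 - 5*o + 4) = (o - 2)*(o - 1)*(o - 4)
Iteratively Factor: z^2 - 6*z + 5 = (z - 5)*(z - 1)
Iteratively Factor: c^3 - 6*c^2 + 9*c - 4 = (c - 1)*(c^2 - 5*c + 4) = (c - 1)^2*(c - 4)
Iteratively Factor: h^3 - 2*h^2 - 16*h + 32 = (h + 4)*(h^2 - 6*h + 8) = (h - 2)*(h + 4)*(h - 4)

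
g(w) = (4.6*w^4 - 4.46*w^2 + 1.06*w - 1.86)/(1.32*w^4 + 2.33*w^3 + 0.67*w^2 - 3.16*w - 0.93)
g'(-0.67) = -6.82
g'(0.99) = 558.76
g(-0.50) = -5.29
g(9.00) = 2.87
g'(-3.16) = 0.35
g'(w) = (18.4*w^3 - 8.92*w + 1.06)/(1.32*w^4 + 2.33*w^3 + 0.67*w^2 - 3.16*w - 0.93) + (-5.28*w^3 - 6.99*w^2 - 1.34*w + 3.16)*(4.6*w^4 - 4.46*w^2 + 1.06*w - 1.86)/(1.32*w^4 + 2.33*w^3 + 0.67*w^2 - 3.16*w - 0.93)^2 = (10.718*w^6 + 17.9384*w^5 - 37.4138*w^4 - 12.2308*w^3 + 26.3848*w^2 + 10.788*w - 6.8634)/(1.7424*w^8 + 6.1512*w^7 + 7.1977*w^6 - 5.2202*w^5 - 16.7319*w^4 - 8.5682*w^3 + 8.7394*w^2 + 5.8776*w + 0.8649)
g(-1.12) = -0.62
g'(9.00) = 0.06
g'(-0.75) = -5.84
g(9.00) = 2.87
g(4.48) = 2.39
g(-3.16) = 5.54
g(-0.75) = -2.96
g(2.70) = 1.91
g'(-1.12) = -7.48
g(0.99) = -6.01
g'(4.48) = 0.19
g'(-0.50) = -18.52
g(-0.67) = -3.46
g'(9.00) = 0.06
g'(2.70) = 0.38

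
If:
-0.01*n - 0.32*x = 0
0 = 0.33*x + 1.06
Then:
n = 102.79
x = -3.21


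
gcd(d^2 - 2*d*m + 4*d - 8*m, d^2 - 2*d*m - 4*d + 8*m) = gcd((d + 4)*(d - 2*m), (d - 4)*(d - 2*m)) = d - 2*m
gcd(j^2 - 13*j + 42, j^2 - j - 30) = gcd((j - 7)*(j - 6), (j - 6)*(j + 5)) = j - 6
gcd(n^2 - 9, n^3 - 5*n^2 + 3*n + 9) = n - 3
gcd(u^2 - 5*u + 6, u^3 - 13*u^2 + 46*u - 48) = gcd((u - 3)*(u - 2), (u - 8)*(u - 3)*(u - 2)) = u^2 - 5*u + 6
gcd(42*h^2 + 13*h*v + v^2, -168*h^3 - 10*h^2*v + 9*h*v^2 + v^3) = 42*h^2 + 13*h*v + v^2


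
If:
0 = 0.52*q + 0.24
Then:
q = -0.46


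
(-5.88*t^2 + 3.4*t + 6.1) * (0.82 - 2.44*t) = 14.3472*t^3 - 13.1176*t^2 - 12.096*t + 5.002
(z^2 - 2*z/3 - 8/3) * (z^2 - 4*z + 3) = z^4 - 14*z^3/3 + 3*z^2 + 26*z/3 - 8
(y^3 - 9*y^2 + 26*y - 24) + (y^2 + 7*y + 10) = y^3 - 8*y^2 + 33*y - 14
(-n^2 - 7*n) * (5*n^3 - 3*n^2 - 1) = -5*n^5 - 32*n^4 + 21*n^3 + n^2 + 7*n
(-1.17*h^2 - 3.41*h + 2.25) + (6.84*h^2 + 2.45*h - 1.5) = 5.67*h^2 - 0.96*h + 0.75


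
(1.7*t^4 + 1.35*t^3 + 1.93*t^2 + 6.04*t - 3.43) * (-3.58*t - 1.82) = -6.086*t^5 - 7.927*t^4 - 9.3664*t^3 - 25.1358*t^2 + 1.2866*t + 6.2426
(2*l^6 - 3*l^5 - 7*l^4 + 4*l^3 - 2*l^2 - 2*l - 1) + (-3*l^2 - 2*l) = 2*l^6 - 3*l^5 - 7*l^4 + 4*l^3 - 5*l^2 - 4*l - 1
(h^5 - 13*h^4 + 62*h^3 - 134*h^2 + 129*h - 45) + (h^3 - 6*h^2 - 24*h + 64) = h^5 - 13*h^4 + 63*h^3 - 140*h^2 + 105*h + 19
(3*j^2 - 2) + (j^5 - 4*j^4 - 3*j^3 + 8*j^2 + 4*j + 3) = j^5 - 4*j^4 - 3*j^3 + 11*j^2 + 4*j + 1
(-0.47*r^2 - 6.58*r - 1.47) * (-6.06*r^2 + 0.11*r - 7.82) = 2.8482*r^4 + 39.8231*r^3 + 11.8598*r^2 + 51.2939*r + 11.4954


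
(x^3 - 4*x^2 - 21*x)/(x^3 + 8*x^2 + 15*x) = (x - 7)/(x + 5)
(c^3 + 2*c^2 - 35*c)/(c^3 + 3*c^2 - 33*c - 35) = c/(c + 1)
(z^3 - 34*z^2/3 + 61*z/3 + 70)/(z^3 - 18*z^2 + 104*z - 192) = (3*z^2 - 16*z - 35)/(3*(z^2 - 12*z + 32))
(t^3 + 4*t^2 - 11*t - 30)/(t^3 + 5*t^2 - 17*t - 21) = (t^2 + 7*t + 10)/(t^2 + 8*t + 7)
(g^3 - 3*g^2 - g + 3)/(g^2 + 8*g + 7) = (g^2 - 4*g + 3)/(g + 7)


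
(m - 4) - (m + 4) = -8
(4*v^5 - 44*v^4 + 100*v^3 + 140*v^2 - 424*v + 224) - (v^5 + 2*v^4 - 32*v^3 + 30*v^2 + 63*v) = 3*v^5 - 46*v^4 + 132*v^3 + 110*v^2 - 487*v + 224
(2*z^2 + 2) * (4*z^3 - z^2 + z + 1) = 8*z^5 - 2*z^4 + 10*z^3 + 2*z + 2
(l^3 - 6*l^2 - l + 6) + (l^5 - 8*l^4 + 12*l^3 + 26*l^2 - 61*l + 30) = l^5 - 8*l^4 + 13*l^3 + 20*l^2 - 62*l + 36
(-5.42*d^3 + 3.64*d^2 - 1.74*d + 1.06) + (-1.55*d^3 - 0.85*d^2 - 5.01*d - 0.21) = -6.97*d^3 + 2.79*d^2 - 6.75*d + 0.85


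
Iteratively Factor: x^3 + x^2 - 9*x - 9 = (x + 3)*(x^2 - 2*x - 3) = (x - 3)*(x + 3)*(x + 1)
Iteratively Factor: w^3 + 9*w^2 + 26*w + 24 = (w + 3)*(w^2 + 6*w + 8) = (w + 3)*(w + 4)*(w + 2)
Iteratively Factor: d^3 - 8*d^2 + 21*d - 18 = (d - 2)*(d^2 - 6*d + 9) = (d - 3)*(d - 2)*(d - 3)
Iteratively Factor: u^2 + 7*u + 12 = (u + 3)*(u + 4)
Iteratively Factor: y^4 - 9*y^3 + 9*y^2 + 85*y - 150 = (y - 2)*(y^3 - 7*y^2 - 5*y + 75) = (y - 5)*(y - 2)*(y^2 - 2*y - 15) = (y - 5)*(y - 2)*(y + 3)*(y - 5)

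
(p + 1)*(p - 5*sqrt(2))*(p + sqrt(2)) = p^3 - 4*sqrt(2)*p^2 + p^2 - 10*p - 4*sqrt(2)*p - 10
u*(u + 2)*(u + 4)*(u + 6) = u^4 + 12*u^3 + 44*u^2 + 48*u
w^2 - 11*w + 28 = (w - 7)*(w - 4)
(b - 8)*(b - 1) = b^2 - 9*b + 8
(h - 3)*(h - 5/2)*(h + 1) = h^3 - 9*h^2/2 + 2*h + 15/2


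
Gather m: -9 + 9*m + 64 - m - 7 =8*m + 48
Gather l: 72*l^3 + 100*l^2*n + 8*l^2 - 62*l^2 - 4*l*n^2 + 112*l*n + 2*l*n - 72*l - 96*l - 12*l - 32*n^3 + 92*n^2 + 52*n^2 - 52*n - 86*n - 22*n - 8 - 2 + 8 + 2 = 72*l^3 + l^2*(100*n - 54) + l*(-4*n^2 + 114*n - 180) - 32*n^3 + 144*n^2 - 160*n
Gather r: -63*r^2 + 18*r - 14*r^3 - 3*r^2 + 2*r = -14*r^3 - 66*r^2 + 20*r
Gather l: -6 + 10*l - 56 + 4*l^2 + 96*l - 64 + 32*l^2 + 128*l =36*l^2 + 234*l - 126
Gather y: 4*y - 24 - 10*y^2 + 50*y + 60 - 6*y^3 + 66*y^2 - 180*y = -6*y^3 + 56*y^2 - 126*y + 36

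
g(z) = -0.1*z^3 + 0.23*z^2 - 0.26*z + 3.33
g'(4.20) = -3.62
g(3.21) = 1.56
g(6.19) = -13.18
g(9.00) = -53.28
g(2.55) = 2.50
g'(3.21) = -1.87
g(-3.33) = 10.44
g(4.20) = -1.11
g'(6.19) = -8.91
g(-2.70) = 7.68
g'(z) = -0.3*z^2 + 0.46*z - 0.26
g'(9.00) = -20.42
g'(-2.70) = -3.69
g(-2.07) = 5.74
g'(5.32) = -6.30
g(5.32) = -6.60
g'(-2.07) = -2.50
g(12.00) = -139.47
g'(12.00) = -37.94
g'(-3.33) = -5.12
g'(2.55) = -1.04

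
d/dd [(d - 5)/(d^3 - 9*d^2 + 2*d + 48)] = (d^3 - 9*d^2 + 2*d - (d - 5)*(3*d^2 - 18*d + 2) + 48)/(d^3 - 9*d^2 + 2*d + 48)^2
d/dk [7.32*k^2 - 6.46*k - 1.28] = 14.64*k - 6.46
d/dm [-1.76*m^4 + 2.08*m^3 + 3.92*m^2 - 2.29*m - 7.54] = -7.04*m^3 + 6.24*m^2 + 7.84*m - 2.29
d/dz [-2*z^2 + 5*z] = 5 - 4*z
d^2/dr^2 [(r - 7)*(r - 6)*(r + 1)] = 6*r - 24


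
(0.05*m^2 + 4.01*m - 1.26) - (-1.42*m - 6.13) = 0.05*m^2 + 5.43*m + 4.87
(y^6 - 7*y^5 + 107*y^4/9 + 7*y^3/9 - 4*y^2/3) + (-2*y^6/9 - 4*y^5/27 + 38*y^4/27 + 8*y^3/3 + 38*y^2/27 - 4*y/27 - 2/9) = 7*y^6/9 - 193*y^5/27 + 359*y^4/27 + 31*y^3/9 + 2*y^2/27 - 4*y/27 - 2/9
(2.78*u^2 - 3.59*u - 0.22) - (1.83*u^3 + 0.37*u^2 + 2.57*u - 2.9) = -1.83*u^3 + 2.41*u^2 - 6.16*u + 2.68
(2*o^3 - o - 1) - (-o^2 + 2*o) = 2*o^3 + o^2 - 3*o - 1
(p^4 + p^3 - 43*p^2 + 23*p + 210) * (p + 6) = p^5 + 7*p^4 - 37*p^3 - 235*p^2 + 348*p + 1260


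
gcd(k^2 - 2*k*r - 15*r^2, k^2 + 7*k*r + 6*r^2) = 1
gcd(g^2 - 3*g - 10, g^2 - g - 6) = g + 2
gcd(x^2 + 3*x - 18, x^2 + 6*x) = x + 6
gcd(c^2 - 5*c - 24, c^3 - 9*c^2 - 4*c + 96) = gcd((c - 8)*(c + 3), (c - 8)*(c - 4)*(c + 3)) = c^2 - 5*c - 24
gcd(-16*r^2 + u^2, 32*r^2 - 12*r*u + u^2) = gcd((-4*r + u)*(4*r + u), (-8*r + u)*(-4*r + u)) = 4*r - u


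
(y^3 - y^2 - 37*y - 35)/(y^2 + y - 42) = (y^3 - y^2 - 37*y - 35)/(y^2 + y - 42)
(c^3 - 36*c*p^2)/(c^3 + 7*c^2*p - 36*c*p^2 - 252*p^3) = c/(c + 7*p)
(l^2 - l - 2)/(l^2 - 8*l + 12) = (l + 1)/(l - 6)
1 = 1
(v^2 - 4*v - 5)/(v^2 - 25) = (v + 1)/(v + 5)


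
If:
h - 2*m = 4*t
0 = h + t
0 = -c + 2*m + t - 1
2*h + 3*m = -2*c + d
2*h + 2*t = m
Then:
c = -1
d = -2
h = 0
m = 0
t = 0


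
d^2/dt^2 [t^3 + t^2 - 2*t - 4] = 6*t + 2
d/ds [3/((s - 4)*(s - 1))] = 3*(5 - 2*s)/(s^4 - 10*s^3 + 33*s^2 - 40*s + 16)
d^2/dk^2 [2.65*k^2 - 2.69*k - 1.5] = 5.30000000000000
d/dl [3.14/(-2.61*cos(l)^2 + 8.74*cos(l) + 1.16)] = (27.4436 - 16.3908*cos(l))*sin(l)/(-2.61*cos(l)^2 + 8.74*cos(l) + 1.16)^2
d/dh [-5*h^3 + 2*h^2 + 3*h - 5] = -15*h^2 + 4*h + 3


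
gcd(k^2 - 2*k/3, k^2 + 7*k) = k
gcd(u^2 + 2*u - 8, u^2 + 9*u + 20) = u + 4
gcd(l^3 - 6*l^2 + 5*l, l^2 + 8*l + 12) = 1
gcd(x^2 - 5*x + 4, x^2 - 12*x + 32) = x - 4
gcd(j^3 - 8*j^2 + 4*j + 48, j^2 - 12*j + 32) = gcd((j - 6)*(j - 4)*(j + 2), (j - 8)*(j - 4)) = j - 4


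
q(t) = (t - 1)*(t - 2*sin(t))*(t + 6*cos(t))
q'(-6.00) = -31.03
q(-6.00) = -10.97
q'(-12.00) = -348.53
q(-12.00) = -1178.93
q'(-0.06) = 6.53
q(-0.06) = -0.38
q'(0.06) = 5.34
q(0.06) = 0.34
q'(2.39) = -13.27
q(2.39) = -2.84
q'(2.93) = -25.38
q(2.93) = -14.22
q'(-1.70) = 2.38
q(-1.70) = 1.89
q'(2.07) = -3.37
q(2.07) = -0.27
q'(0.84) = -3.25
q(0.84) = 0.50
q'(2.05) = -2.89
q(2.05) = -0.21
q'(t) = (1 - 6*sin(t))*(t - 1)*(t - 2*sin(t)) + (1 - 2*cos(t))*(t - 1)*(t + 6*cos(t)) + (t - 2*sin(t))*(t + 6*cos(t))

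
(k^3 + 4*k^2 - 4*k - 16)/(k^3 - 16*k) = (k^2 - 4)/(k*(k - 4))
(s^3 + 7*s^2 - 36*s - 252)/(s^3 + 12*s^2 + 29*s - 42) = (s - 6)/(s - 1)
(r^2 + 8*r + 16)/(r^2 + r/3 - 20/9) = 9*(r^2 + 8*r + 16)/(9*r^2 + 3*r - 20)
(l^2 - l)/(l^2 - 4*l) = (l - 1)/(l - 4)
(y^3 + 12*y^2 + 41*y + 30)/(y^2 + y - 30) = (y^2 + 6*y + 5)/(y - 5)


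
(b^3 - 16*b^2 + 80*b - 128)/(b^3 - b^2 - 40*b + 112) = (b - 8)/(b + 7)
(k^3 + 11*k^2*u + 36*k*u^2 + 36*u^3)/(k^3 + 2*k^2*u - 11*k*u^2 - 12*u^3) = (k^3 + 11*k^2*u + 36*k*u^2 + 36*u^3)/(k^3 + 2*k^2*u - 11*k*u^2 - 12*u^3)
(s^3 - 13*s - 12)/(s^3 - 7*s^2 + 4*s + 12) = (s^2 - s - 12)/(s^2 - 8*s + 12)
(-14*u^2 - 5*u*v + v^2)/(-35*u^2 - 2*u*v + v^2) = (2*u + v)/(5*u + v)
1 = 1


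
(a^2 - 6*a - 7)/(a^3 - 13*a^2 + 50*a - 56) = (a + 1)/(a^2 - 6*a + 8)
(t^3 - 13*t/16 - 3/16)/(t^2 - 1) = (t^2 + t + 3/16)/(t + 1)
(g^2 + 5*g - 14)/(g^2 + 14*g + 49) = (g - 2)/(g + 7)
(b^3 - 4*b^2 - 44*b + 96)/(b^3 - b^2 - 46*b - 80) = (b^2 + 4*b - 12)/(b^2 + 7*b + 10)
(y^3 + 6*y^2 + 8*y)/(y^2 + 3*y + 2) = y*(y + 4)/(y + 1)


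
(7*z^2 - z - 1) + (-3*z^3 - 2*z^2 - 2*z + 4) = -3*z^3 + 5*z^2 - 3*z + 3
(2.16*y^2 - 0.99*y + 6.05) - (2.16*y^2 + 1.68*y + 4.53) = 1.52 - 2.67*y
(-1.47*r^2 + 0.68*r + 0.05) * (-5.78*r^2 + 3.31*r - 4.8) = 8.4966*r^4 - 8.7961*r^3 + 9.0178*r^2 - 3.0985*r - 0.24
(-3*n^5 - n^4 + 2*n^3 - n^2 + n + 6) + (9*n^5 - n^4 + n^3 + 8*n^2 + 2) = 6*n^5 - 2*n^4 + 3*n^3 + 7*n^2 + n + 8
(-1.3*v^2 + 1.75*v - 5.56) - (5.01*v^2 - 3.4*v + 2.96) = -6.31*v^2 + 5.15*v - 8.52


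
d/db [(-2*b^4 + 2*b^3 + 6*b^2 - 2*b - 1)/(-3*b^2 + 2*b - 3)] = 2*(6*b^5 - 9*b^4 + 16*b^3 - 6*b^2 - 21*b + 4)/(9*b^4 - 12*b^3 + 22*b^2 - 12*b + 9)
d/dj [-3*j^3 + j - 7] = 1 - 9*j^2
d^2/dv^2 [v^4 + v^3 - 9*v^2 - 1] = 12*v^2 + 6*v - 18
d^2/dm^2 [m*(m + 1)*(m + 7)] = 6*m + 16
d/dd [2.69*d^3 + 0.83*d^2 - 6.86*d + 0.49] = 8.07*d^2 + 1.66*d - 6.86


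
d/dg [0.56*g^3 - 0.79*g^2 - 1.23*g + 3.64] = 1.68*g^2 - 1.58*g - 1.23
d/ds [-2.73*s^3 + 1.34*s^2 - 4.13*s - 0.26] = -8.19*s^2 + 2.68*s - 4.13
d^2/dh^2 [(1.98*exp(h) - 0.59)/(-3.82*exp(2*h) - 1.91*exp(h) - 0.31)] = (-28.892952*exp(4*h) + 48.88454*exp(3*h) + 26.98257*exp(2*h) + 0.530024999999999*exp(h) - 0.539617)*exp(h)/(55.742968*exp(6*h) + 83.614452*exp(5*h) + 55.378158*exp(4*h) + 20.538803*exp(3*h) + 4.494039*exp(2*h) + 0.550653*exp(h) + 0.029791)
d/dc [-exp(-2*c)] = 2*exp(-2*c)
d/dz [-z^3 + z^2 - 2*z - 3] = -3*z^2 + 2*z - 2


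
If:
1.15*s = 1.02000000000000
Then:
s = 0.89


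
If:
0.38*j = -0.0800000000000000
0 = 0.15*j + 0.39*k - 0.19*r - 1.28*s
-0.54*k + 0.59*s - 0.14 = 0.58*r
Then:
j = -0.21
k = 2.59884428223844*s - 0.025195287488795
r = -1.40237226277372*s - 0.217921628889743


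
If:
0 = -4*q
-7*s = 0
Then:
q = 0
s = 0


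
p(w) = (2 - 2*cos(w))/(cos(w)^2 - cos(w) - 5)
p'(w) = (2 - 2*cos(w))*(2*sin(w)*cos(w) - sin(w))/(cos(w)^2 - cos(w) - 5)^2 + 2*sin(w)/(cos(w)^2 - cos(w) - 5)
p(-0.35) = -0.02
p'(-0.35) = 0.13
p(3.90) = -0.92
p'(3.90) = 0.78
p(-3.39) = -1.27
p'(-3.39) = -0.46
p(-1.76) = -0.50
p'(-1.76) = 0.55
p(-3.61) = -1.14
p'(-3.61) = -0.71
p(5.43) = -0.13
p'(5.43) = 0.28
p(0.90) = -0.14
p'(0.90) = -0.29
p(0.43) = -0.04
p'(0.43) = -0.16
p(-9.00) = -1.17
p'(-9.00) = 0.67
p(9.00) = -1.17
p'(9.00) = -0.67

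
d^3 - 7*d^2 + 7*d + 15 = (d - 5)*(d - 3)*(d + 1)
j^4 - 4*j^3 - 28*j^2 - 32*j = j*(j - 8)*(j + 2)^2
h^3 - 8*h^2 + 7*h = h*(h - 7)*(h - 1)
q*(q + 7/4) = q^2 + 7*q/4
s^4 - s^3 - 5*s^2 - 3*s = s*(s - 3)*(s + 1)^2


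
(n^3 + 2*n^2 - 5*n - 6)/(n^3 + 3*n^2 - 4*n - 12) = (n + 1)/(n + 2)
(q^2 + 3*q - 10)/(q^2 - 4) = (q + 5)/(q + 2)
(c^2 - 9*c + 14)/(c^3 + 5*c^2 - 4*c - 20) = (c - 7)/(c^2 + 7*c + 10)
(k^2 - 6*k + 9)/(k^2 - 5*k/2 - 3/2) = 2*(k - 3)/(2*k + 1)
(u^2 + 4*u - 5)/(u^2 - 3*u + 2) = (u + 5)/(u - 2)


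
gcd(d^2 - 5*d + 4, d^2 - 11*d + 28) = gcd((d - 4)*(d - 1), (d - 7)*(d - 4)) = d - 4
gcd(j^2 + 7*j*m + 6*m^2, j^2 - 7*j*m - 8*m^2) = j + m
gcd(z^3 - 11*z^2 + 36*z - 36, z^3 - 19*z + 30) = z^2 - 5*z + 6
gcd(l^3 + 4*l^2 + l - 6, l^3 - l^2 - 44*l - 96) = l + 3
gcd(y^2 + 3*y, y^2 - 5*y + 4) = 1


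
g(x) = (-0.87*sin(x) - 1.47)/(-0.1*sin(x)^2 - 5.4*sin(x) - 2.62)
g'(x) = (0.2*sin(x)*cos(x) + 5.4*cos(x))*(-0.87*sin(x) - 1.47)/(-0.1*sin(x)^2 - 5.4*sin(x) - 2.62)^2 - 0.87*cos(x)/(-0.1*sin(x)^2 - 5.4*sin(x) - 2.62) = (-0.294*sin(x) + 0.0435*cos(2*x) - 5.7021)*cos(x)/(0.1*sin(x)^2 + 5.4*sin(x) + 2.62)^2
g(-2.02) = -0.32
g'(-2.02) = 0.51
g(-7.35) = -0.35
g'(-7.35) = -0.64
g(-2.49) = -1.52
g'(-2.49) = 11.47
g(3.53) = 1.94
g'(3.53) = 14.82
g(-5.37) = 0.31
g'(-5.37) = -0.08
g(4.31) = -0.30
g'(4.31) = 0.42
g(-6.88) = -2.56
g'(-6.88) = -31.09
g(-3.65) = 0.36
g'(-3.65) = 0.18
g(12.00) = -4.03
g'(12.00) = -75.39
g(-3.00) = 0.72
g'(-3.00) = 1.61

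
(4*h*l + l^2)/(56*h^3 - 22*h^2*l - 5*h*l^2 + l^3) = l/(14*h^2 - 9*h*l + l^2)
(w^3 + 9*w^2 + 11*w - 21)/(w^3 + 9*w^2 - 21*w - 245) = (w^2 + 2*w - 3)/(w^2 + 2*w - 35)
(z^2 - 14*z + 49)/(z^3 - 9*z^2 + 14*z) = (z - 7)/(z*(z - 2))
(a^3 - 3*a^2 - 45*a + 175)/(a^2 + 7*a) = a - 10 + 25/a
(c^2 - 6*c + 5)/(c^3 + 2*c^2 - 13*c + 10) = (c - 5)/(c^2 + 3*c - 10)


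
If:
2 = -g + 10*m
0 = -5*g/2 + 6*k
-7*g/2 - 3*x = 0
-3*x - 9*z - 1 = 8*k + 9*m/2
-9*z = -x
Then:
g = 114/53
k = 95/106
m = 22/53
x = -133/53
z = -133/477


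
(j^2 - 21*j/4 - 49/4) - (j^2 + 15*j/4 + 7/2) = -9*j - 63/4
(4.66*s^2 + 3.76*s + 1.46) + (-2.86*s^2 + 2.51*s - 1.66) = 1.8*s^2 + 6.27*s - 0.2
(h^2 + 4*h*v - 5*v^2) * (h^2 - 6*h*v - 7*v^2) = h^4 - 2*h^3*v - 36*h^2*v^2 + 2*h*v^3 + 35*v^4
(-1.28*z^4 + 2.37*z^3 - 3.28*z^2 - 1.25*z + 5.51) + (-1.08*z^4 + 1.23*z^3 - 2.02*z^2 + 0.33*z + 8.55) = -2.36*z^4 + 3.6*z^3 - 5.3*z^2 - 0.92*z + 14.06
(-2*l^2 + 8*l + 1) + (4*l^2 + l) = 2*l^2 + 9*l + 1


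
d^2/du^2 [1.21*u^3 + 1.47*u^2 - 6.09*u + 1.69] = 7.26*u + 2.94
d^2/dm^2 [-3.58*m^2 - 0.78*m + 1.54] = -7.16000000000000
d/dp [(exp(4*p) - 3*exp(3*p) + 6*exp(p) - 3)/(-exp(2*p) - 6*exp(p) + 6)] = (-2*exp(5*p) - 15*exp(4*p) + 60*exp(3*p) - 48*exp(2*p) - 6*exp(p) + 18)*exp(p)/(exp(4*p) + 12*exp(3*p) + 24*exp(2*p) - 72*exp(p) + 36)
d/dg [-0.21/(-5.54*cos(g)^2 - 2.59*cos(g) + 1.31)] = (2.3268*cos(g) + 0.5439)*sin(g)/(5.54*cos(g)^2 + 2.59*cos(g) - 1.31)^2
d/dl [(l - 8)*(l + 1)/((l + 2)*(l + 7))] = 2*(8*l^2 + 22*l - 13)/(l^4 + 18*l^3 + 109*l^2 + 252*l + 196)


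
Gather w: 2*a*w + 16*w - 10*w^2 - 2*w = -10*w^2 + w*(2*a + 14)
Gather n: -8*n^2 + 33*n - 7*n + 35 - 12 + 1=-8*n^2 + 26*n + 24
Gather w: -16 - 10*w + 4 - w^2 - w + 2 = -w^2 - 11*w - 10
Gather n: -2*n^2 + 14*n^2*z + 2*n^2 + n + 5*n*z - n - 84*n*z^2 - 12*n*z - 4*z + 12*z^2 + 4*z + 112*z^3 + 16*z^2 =14*n^2*z + n*(-84*z^2 - 7*z) + 112*z^3 + 28*z^2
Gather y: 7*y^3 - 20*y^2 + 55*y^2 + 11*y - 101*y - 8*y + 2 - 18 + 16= 7*y^3 + 35*y^2 - 98*y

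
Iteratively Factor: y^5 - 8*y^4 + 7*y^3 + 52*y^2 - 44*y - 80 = (y - 4)*(y^4 - 4*y^3 - 9*y^2 + 16*y + 20) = (y - 4)*(y + 1)*(y^3 - 5*y^2 - 4*y + 20) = (y - 4)*(y - 2)*(y + 1)*(y^2 - 3*y - 10) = (y - 5)*(y - 4)*(y - 2)*(y + 1)*(y + 2)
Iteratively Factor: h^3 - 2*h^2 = (h)*(h^2 - 2*h) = h^2*(h - 2)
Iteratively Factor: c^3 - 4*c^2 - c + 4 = (c + 1)*(c^2 - 5*c + 4) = (c - 4)*(c + 1)*(c - 1)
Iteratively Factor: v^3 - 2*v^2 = (v)*(v^2 - 2*v) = v*(v - 2)*(v)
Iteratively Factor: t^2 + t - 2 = (t + 2)*(t - 1)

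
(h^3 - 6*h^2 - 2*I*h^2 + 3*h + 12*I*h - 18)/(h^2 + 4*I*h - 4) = (h^3 + h^2*(-6 - 2*I) + h*(3 + 12*I) - 18)/(h^2 + 4*I*h - 4)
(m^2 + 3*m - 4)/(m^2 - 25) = (m^2 + 3*m - 4)/(m^2 - 25)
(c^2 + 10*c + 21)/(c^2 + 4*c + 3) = (c + 7)/(c + 1)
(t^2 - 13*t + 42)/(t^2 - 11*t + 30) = (t - 7)/(t - 5)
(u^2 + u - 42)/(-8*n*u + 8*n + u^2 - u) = (-u^2 - u + 42)/(8*n*u - 8*n - u^2 + u)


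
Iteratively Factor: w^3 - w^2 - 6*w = (w + 2)*(w^2 - 3*w) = w*(w + 2)*(w - 3)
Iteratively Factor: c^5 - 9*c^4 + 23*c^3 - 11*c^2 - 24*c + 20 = (c - 2)*(c^4 - 7*c^3 + 9*c^2 + 7*c - 10) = (c - 2)^2*(c^3 - 5*c^2 - c + 5) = (c - 2)^2*(c - 1)*(c^2 - 4*c - 5) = (c - 2)^2*(c - 1)*(c + 1)*(c - 5)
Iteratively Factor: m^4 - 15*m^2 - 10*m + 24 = (m - 4)*(m^3 + 4*m^2 + m - 6) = (m - 4)*(m - 1)*(m^2 + 5*m + 6) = (m - 4)*(m - 1)*(m + 3)*(m + 2)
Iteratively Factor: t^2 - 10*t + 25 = (t - 5)*(t - 5)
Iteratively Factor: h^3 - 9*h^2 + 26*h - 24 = (h - 3)*(h^2 - 6*h + 8) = (h - 4)*(h - 3)*(h - 2)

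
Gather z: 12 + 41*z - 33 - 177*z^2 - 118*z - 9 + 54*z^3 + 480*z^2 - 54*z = 54*z^3 + 303*z^2 - 131*z - 30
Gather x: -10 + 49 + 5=44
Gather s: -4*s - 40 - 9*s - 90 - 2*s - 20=-15*s - 150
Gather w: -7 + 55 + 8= 56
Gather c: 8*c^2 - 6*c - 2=8*c^2 - 6*c - 2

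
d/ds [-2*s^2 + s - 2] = 1 - 4*s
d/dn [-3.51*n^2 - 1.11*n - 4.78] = -7.02*n - 1.11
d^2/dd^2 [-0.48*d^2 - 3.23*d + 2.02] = -0.960000000000000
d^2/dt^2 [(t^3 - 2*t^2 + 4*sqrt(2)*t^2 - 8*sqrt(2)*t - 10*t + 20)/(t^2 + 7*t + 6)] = 2*(-36*sqrt(2)*t^3 + 47*t^3 - 72*sqrt(2)*t^2 + 222*t^2 + 144*sqrt(2)*t + 708*t + 480*sqrt(2) + 1208)/(t^6 + 21*t^5 + 165*t^4 + 595*t^3 + 990*t^2 + 756*t + 216)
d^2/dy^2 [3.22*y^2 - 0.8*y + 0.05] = 6.44000000000000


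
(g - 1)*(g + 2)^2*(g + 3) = g^4 + 6*g^3 + 9*g^2 - 4*g - 12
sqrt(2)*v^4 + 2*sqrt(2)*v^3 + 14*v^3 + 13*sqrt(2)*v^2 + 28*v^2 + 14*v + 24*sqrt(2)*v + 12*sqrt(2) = (v + 1)*(v + sqrt(2))*(v + 6*sqrt(2))*(sqrt(2)*v + sqrt(2))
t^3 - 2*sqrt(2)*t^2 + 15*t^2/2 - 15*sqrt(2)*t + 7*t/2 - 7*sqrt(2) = (t + 1/2)*(t + 7)*(t - 2*sqrt(2))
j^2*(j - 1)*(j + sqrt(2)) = j^4 - j^3 + sqrt(2)*j^3 - sqrt(2)*j^2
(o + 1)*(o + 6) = o^2 + 7*o + 6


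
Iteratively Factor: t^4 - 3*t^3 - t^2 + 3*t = (t + 1)*(t^3 - 4*t^2 + 3*t) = t*(t + 1)*(t^2 - 4*t + 3) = t*(t - 3)*(t + 1)*(t - 1)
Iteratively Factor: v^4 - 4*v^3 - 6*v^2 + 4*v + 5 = (v - 5)*(v^3 + v^2 - v - 1) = (v - 5)*(v + 1)*(v^2 - 1) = (v - 5)*(v - 1)*(v + 1)*(v + 1)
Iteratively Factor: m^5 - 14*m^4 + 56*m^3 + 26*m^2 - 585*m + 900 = (m - 5)*(m^4 - 9*m^3 + 11*m^2 + 81*m - 180) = (m - 5)*(m - 4)*(m^3 - 5*m^2 - 9*m + 45) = (m - 5)*(m - 4)*(m + 3)*(m^2 - 8*m + 15) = (m - 5)*(m - 4)*(m - 3)*(m + 3)*(m - 5)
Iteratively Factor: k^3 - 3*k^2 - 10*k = (k + 2)*(k^2 - 5*k) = k*(k + 2)*(k - 5)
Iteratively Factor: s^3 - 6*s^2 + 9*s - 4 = (s - 4)*(s^2 - 2*s + 1) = (s - 4)*(s - 1)*(s - 1)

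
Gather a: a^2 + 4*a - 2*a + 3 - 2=a^2 + 2*a + 1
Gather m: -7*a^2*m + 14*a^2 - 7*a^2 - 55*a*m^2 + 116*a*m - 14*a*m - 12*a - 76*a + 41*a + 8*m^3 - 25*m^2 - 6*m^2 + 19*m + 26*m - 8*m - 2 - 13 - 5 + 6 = 7*a^2 - 47*a + 8*m^3 + m^2*(-55*a - 31) + m*(-7*a^2 + 102*a + 37) - 14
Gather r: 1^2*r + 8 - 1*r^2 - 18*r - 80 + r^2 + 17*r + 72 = 0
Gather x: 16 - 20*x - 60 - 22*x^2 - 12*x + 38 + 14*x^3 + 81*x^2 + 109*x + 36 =14*x^3 + 59*x^2 + 77*x + 30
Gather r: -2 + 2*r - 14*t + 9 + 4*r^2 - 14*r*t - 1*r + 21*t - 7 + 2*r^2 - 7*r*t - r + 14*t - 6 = 6*r^2 - 21*r*t + 21*t - 6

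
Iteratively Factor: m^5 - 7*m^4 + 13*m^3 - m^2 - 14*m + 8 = (m - 2)*(m^4 - 5*m^3 + 3*m^2 + 5*m - 4) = (m - 2)*(m - 1)*(m^3 - 4*m^2 - m + 4) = (m - 2)*(m - 1)*(m + 1)*(m^2 - 5*m + 4) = (m - 2)*(m - 1)^2*(m + 1)*(m - 4)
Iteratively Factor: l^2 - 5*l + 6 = (l - 2)*(l - 3)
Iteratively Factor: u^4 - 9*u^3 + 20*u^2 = (u - 4)*(u^3 - 5*u^2) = (u - 5)*(u - 4)*(u^2) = u*(u - 5)*(u - 4)*(u)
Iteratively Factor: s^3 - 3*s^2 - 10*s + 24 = (s - 4)*(s^2 + s - 6) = (s - 4)*(s - 2)*(s + 3)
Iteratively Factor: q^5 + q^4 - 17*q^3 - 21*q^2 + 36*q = (q - 1)*(q^4 + 2*q^3 - 15*q^2 - 36*q) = (q - 1)*(q + 3)*(q^3 - q^2 - 12*q) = (q - 1)*(q + 3)^2*(q^2 - 4*q) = q*(q - 1)*(q + 3)^2*(q - 4)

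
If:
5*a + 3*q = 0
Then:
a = -3*q/5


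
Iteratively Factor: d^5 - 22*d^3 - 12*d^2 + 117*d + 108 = (d + 3)*(d^4 - 3*d^3 - 13*d^2 + 27*d + 36) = (d - 3)*(d + 3)*(d^3 - 13*d - 12) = (d - 4)*(d - 3)*(d + 3)*(d^2 + 4*d + 3) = (d - 4)*(d - 3)*(d + 1)*(d + 3)*(d + 3)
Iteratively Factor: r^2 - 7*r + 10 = (r - 5)*(r - 2)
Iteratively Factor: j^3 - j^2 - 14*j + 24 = (j - 3)*(j^2 + 2*j - 8) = (j - 3)*(j - 2)*(j + 4)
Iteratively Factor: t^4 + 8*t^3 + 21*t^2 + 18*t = (t + 2)*(t^3 + 6*t^2 + 9*t) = (t + 2)*(t + 3)*(t^2 + 3*t) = t*(t + 2)*(t + 3)*(t + 3)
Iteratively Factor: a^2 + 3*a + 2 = (a + 1)*(a + 2)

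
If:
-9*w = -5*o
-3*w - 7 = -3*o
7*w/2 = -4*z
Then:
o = 21/4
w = 35/12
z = -245/96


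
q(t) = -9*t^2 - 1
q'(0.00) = 0.00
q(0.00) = -1.00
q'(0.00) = 0.00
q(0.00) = -1.00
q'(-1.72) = 30.96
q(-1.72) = -27.63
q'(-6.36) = 114.48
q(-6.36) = -365.05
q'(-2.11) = 37.98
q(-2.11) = -41.07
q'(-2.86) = 51.48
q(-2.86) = -74.62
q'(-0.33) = 5.94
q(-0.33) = -1.98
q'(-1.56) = 28.08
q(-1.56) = -22.90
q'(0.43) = -7.74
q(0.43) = -2.66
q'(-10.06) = 181.08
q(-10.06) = -911.83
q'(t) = -18*t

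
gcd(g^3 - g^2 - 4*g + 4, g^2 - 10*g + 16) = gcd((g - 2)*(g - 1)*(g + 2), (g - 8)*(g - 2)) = g - 2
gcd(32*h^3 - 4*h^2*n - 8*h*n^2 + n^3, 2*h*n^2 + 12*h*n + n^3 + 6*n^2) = 2*h + n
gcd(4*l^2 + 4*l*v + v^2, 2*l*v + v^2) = 2*l + v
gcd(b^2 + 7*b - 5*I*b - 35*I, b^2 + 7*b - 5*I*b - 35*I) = b^2 + b*(7 - 5*I) - 35*I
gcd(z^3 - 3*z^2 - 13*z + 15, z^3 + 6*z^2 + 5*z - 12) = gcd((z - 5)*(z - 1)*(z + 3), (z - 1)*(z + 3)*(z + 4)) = z^2 + 2*z - 3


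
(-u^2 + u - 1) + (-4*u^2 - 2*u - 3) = -5*u^2 - u - 4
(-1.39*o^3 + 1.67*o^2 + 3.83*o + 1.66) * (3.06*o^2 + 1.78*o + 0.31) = -4.2534*o^5 + 2.636*o^4 + 14.2615*o^3 + 12.4147*o^2 + 4.1421*o + 0.5146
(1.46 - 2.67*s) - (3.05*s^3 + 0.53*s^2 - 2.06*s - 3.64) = -3.05*s^3 - 0.53*s^2 - 0.61*s + 5.1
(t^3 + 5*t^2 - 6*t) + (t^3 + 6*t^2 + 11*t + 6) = 2*t^3 + 11*t^2 + 5*t + 6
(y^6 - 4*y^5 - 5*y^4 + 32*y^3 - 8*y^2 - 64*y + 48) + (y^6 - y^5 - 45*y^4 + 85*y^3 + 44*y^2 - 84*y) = 2*y^6 - 5*y^5 - 50*y^4 + 117*y^3 + 36*y^2 - 148*y + 48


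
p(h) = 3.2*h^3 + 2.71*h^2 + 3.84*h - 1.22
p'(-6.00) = 316.92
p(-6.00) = -617.90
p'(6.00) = 381.96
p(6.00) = 810.58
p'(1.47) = 32.55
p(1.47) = 20.45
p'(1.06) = 20.37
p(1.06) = 9.71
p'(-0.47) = 3.41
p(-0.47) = -2.76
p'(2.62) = 83.94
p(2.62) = 84.99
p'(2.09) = 57.10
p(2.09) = 47.86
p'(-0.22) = 3.11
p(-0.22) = -1.97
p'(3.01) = 107.13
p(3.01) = 122.16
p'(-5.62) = 276.59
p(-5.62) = -505.22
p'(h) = 9.6*h^2 + 5.42*h + 3.84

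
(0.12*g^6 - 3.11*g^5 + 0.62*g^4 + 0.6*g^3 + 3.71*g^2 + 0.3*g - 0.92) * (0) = 0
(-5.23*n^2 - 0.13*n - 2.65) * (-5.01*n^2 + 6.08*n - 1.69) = 26.2023*n^4 - 31.1471*n^3 + 21.3248*n^2 - 15.8923*n + 4.4785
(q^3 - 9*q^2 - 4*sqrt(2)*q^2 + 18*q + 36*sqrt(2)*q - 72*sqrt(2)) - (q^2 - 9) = q^3 - 10*q^2 - 4*sqrt(2)*q^2 + 18*q + 36*sqrt(2)*q - 72*sqrt(2) + 9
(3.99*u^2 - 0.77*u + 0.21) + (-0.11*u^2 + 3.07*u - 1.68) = 3.88*u^2 + 2.3*u - 1.47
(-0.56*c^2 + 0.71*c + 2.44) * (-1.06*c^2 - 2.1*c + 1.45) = 0.5936*c^4 + 0.4234*c^3 - 4.8894*c^2 - 4.0945*c + 3.538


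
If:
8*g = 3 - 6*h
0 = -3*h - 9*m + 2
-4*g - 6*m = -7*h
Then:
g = 19/96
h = 17/72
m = 31/216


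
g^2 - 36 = (g - 6)*(g + 6)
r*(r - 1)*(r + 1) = r^3 - r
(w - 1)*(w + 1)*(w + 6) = w^3 + 6*w^2 - w - 6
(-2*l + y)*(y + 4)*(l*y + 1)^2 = -2*l^3*y^3 - 8*l^3*y^2 + l^2*y^4 + 4*l^2*y^3 - 4*l^2*y^2 - 16*l^2*y + 2*l*y^3 + 8*l*y^2 - 2*l*y - 8*l + y^2 + 4*y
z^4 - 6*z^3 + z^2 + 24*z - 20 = (z - 5)*(z - 2)*(z - 1)*(z + 2)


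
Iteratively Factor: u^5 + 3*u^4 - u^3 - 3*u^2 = (u + 3)*(u^4 - u^2) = (u + 1)*(u + 3)*(u^3 - u^2) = u*(u + 1)*(u + 3)*(u^2 - u) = u^2*(u + 1)*(u + 3)*(u - 1)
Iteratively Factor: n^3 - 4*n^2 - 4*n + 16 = (n - 2)*(n^2 - 2*n - 8) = (n - 2)*(n + 2)*(n - 4)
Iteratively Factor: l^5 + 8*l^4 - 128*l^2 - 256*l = (l + 4)*(l^4 + 4*l^3 - 16*l^2 - 64*l) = (l + 4)^2*(l^3 - 16*l) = (l + 4)^3*(l^2 - 4*l) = (l - 4)*(l + 4)^3*(l)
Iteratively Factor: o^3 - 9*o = (o + 3)*(o^2 - 3*o) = (o - 3)*(o + 3)*(o)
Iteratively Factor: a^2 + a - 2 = (a - 1)*(a + 2)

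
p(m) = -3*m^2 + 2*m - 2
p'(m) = 2 - 6*m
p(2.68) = -18.19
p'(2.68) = -14.08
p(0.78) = -2.27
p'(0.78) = -2.68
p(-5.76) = -113.05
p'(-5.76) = 36.56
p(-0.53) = -3.90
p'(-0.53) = 5.18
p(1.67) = -7.03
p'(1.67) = -8.02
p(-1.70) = -14.07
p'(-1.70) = 12.20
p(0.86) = -2.50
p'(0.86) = -3.16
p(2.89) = -21.28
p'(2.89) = -15.34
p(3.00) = -23.00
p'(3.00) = -16.00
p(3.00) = -23.00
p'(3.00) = -16.00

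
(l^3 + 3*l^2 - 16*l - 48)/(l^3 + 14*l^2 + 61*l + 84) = (l - 4)/(l + 7)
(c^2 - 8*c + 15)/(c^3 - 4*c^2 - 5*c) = (c - 3)/(c*(c + 1))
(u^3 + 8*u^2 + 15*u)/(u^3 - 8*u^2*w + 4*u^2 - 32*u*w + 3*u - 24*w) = u*(u + 5)/(u^2 - 8*u*w + u - 8*w)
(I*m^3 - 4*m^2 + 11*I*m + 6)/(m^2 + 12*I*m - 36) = (I*m^2 + 2*m - I)/(m + 6*I)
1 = 1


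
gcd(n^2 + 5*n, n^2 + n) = n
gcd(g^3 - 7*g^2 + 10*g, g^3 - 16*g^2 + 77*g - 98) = g - 2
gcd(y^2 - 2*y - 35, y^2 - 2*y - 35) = y^2 - 2*y - 35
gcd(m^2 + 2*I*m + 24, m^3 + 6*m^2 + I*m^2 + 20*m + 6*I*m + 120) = m - 4*I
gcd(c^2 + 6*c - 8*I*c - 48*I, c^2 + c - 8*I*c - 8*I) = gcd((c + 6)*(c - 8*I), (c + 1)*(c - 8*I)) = c - 8*I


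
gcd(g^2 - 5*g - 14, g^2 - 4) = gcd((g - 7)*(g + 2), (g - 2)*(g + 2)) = g + 2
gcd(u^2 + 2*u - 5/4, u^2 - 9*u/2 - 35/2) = u + 5/2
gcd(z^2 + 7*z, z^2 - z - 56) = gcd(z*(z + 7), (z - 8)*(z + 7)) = z + 7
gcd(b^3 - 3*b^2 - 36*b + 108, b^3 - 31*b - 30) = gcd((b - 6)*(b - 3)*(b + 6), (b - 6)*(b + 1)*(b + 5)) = b - 6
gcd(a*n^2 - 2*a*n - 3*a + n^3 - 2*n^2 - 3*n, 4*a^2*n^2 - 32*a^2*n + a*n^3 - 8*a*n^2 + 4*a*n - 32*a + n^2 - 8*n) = 1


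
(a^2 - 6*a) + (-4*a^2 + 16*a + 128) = -3*a^2 + 10*a + 128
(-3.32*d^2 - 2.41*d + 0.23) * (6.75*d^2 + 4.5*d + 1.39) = -22.41*d^4 - 31.2075*d^3 - 13.9073*d^2 - 2.3149*d + 0.3197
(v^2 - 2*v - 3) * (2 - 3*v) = -3*v^3 + 8*v^2 + 5*v - 6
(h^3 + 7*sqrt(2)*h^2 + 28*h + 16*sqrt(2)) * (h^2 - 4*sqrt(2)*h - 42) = h^5 + 3*sqrt(2)*h^4 - 70*h^3 - 390*sqrt(2)*h^2 - 1304*h - 672*sqrt(2)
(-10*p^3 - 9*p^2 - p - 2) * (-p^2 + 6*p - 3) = 10*p^5 - 51*p^4 - 23*p^3 + 23*p^2 - 9*p + 6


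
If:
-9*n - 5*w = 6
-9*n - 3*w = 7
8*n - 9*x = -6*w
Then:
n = -17/18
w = 1/2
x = -41/81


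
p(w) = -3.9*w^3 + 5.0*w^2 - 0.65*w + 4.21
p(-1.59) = 33.56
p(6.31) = -780.65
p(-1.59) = 33.56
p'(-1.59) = -46.13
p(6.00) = -662.09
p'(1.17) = -4.97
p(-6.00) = 1030.51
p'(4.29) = -173.08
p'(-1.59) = -46.13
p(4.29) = -214.48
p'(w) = -11.7*w^2 + 10.0*w - 0.65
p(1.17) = 4.05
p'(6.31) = -403.40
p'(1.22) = -5.86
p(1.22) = 3.78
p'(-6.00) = -481.85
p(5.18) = -407.06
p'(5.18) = -262.79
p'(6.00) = -361.85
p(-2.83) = 134.49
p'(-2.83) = -122.65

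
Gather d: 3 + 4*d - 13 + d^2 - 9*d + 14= d^2 - 5*d + 4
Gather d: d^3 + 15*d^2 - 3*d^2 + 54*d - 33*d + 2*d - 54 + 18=d^3 + 12*d^2 + 23*d - 36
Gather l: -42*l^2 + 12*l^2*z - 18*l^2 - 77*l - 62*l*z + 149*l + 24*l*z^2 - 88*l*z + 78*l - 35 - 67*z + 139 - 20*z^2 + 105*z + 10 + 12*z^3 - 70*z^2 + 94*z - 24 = l^2*(12*z - 60) + l*(24*z^2 - 150*z + 150) + 12*z^3 - 90*z^2 + 132*z + 90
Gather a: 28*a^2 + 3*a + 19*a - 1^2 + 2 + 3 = 28*a^2 + 22*a + 4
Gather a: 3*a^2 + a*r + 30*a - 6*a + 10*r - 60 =3*a^2 + a*(r + 24) + 10*r - 60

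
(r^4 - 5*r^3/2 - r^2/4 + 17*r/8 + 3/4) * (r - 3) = r^5 - 11*r^4/2 + 29*r^3/4 + 23*r^2/8 - 45*r/8 - 9/4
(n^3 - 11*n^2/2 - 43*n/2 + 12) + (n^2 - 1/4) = n^3 - 9*n^2/2 - 43*n/2 + 47/4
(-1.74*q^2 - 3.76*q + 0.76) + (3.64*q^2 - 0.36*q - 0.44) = 1.9*q^2 - 4.12*q + 0.32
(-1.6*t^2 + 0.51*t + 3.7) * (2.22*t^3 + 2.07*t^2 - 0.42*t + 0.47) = -3.552*t^5 - 2.1798*t^4 + 9.9417*t^3 + 6.6928*t^2 - 1.3143*t + 1.739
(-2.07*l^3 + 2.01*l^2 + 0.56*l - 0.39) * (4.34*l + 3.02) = -8.9838*l^4 + 2.472*l^3 + 8.5006*l^2 - 0.00139999999999985*l - 1.1778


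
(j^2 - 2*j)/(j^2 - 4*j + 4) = j/(j - 2)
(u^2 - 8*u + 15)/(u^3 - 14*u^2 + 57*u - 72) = (u - 5)/(u^2 - 11*u + 24)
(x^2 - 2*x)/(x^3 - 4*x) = 1/(x + 2)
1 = 1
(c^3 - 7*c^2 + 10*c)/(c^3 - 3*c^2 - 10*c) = (c - 2)/(c + 2)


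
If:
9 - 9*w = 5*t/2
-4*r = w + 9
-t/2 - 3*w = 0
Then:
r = -15/8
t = 9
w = -3/2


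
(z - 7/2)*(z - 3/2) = z^2 - 5*z + 21/4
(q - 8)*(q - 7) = q^2 - 15*q + 56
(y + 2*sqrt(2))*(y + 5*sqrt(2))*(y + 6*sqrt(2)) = y^3 + 13*sqrt(2)*y^2 + 104*y + 120*sqrt(2)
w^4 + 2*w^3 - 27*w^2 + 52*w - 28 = (w - 2)^2*(w - 1)*(w + 7)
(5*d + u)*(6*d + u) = 30*d^2 + 11*d*u + u^2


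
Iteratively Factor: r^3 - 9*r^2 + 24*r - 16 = (r - 4)*(r^2 - 5*r + 4) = (r - 4)*(r - 1)*(r - 4)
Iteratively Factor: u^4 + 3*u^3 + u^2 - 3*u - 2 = (u + 1)*(u^3 + 2*u^2 - u - 2) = (u + 1)*(u + 2)*(u^2 - 1) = (u - 1)*(u + 1)*(u + 2)*(u + 1)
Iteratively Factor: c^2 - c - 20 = (c - 5)*(c + 4)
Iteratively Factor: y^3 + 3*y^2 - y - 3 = (y + 3)*(y^2 - 1) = (y - 1)*(y + 3)*(y + 1)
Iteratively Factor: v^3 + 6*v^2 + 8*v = (v)*(v^2 + 6*v + 8) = v*(v + 2)*(v + 4)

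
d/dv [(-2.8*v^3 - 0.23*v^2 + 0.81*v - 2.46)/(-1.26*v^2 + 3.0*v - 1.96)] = (3.528*v^4 - 16.8*v^3 + 16.7946*v^2 - 5.2976*v + 5.7924)/(1.5876*v^4 - 7.56*v^3 + 13.9392*v^2 - 11.76*v + 3.8416)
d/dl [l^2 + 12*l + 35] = 2*l + 12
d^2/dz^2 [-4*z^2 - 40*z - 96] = -8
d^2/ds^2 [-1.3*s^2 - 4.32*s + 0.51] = -2.60000000000000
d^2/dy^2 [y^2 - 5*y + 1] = 2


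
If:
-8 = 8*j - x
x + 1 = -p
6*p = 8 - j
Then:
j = -62/47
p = 73/47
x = -120/47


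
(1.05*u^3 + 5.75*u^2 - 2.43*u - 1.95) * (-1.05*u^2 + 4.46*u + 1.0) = -1.1025*u^5 - 1.3545*u^4 + 29.2465*u^3 - 3.0403*u^2 - 11.127*u - 1.95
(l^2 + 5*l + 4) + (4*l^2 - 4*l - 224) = 5*l^2 + l - 220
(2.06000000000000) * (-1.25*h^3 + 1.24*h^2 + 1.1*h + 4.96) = -2.575*h^3 + 2.5544*h^2 + 2.266*h + 10.2176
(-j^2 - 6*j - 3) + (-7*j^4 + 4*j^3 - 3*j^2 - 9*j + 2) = -7*j^4 + 4*j^3 - 4*j^2 - 15*j - 1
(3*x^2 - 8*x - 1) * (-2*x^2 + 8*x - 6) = -6*x^4 + 40*x^3 - 80*x^2 + 40*x + 6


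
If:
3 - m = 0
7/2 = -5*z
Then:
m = 3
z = -7/10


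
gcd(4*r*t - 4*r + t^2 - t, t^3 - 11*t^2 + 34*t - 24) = t - 1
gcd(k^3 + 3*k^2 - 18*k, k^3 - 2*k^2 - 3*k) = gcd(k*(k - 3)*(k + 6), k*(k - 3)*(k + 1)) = k^2 - 3*k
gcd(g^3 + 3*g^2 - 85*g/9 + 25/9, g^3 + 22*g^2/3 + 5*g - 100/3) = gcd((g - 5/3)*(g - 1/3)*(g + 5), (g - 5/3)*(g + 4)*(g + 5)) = g^2 + 10*g/3 - 25/3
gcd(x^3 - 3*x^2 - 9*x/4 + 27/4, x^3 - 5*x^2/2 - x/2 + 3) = x - 3/2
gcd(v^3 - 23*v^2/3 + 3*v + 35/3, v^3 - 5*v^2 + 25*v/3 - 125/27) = v - 5/3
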